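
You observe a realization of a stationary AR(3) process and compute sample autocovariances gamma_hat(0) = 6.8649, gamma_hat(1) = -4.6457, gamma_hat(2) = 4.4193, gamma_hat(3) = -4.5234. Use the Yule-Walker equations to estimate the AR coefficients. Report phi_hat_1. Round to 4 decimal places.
\hat\phi_{1} = -0.3440

The Yule-Walker equations for an AR(p) process read, in matrix form,
  Gamma_p phi = r_p,   with   (Gamma_p)_{ij} = gamma(|i - j|),
                       (r_p)_i = gamma(i),   i,j = 1..p.
Substitute the sample gammas (Toeplitz matrix and right-hand side of size 3):
  Gamma_p = [[6.8649, -4.6457, 4.4193], [-4.6457, 6.8649, -4.6457], [4.4193, -4.6457, 6.8649]]
  r_p     = [-4.6457, 4.4193, -4.5234]
Written out (R1..R3):
  (R1) 6.8649 phi_1 - 4.6457 phi_2 + 4.4193 phi_3 = -4.6457
  (R2) -4.6457 phi_1 + 6.8649 phi_2 - 4.6457 phi_3 = 4.4193
  (R3) 4.4193 phi_1 - 4.6457 phi_2 + 6.8649 phi_3 = -4.5234
Gaussian elimination:
  R2 <- R2 - (-4.6457/6.8649) R1 = R2 - (-0.676732) R1:  3.721004 phi_2 - 1.655017 phi_3 = 1.275404
  R3 <- R3 - (4.4193/6.8649) R1 = R3 - (0.643753) R1:  -1.655017 phi_2 + 4.019962 phi_3 = -1.532717
  R3 <- R3 - (-1.655017/3.721004) R2 = R3 - (-0.444777) R2:  3.283849 phi_3 = -0.965446
Back-substitution:
  phi_hat_3 = -0.965446 / 3.283849 = -0.293998
  phi_hat_2 = (1.275404 - (-1.655017)(-0.293998)) / 3.721004 = 0.211994
  phi_hat_1 = (-4.6457 - (-4.6457)(0.211994) - (4.4193)(-0.293998)) / 6.8649 = -0.344007
So phi_hat = [-0.3440, 0.2120, -0.2940].
Therefore phi_hat_1 = -0.3440.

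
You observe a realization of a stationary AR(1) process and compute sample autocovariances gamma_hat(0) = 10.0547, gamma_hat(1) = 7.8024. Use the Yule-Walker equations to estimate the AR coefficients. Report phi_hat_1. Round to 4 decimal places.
\hat\phi_{1} = 0.7760

The Yule-Walker equations for an AR(p) process read, in matrix form,
  Gamma_p phi = r_p,   with   (Gamma_p)_{ij} = gamma(|i - j|),
                       (r_p)_i = gamma(i),   i,j = 1..p.
Substitute the sample gammas (Toeplitz matrix and right-hand side of size 1):
  Gamma_p = [[10.0547]]
  r_p     = [7.8024]
With p = 1 this is the single equation gamma(0) phi_1 = gamma(1):
  phi_hat_1 = gamma(1) / gamma(0) = 7.8024 / 10.0547 = 0.7760.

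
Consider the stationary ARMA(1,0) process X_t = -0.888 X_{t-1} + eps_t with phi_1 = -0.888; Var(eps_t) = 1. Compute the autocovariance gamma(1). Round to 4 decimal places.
\gamma(1) = -4.1995

Multiply the model equation by X_{t-k} and take expectations. With theta_0 = psi_0 = 1 and psi_j the MA(infinity) weights, this gives
  gamma(k) - sum_i phi_i gamma(k-i) = c_k,
  c_k = sigma^2 * sum_{j=k..q} theta_j psi_{j-k}   (c_k = 0 for k > q),
using gamma(-m) = gamma(m).
Pure AR (q = 0): c_0 = sigma^2 = 1, c_k = 0 for k >= 1.
Equations for k = 0 and k = 1 (AR order 1):
  gamma(0) = phi_1 gamma(1) + c_0
  gamma(1) = phi_1 gamma(0) + c_1
Substituting the second into the first: gamma(0) (1 - phi_1^2) = c_0 + phi_1 c_1, so
  gamma(0) = c_0 / (1 - phi_1^2) = 1 / (1 - (-0.888)^2) = 1 / 0.211456 = 4.729116.
  gamma(1) = phi_1 gamma(0) = (-0.888)(4.729116) = -4.199455.
Therefore gamma(1) = -4.1995 (to 4 decimal places).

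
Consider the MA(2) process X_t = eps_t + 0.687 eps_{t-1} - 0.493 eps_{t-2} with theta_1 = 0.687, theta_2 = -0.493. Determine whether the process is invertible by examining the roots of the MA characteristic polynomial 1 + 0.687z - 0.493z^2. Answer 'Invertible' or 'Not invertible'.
\text{Not invertible}

The MA(q) characteristic polynomial is P(z) = 1 + 0.687z - 0.493z^2.
Invertibility requires all roots to lie outside the unit circle, i.e. |z| > 1 for every root.
Set 1 + (0.687) z + (-0.493) z^2 = 0, i.e. a z^2 + b z + c = 0 with a = -0.493, b = 0.687, c = 1.
Discriminant D = b^2 - 4ac = (0.687)^2 - 4*(-0.493)*1 = 0.471969 - (-1.972) = 2.443969.
D >= 0, so the roots are real: z = (-b +/- sqrt(D)) / (2a) = (-0.687 +/- 1.56332) / (-0.986).
  z_1 = (-0.687 + 1.56332) / (-0.986) = -0.8888,   |z_1| = 0.8888.
  z_2 = (-0.687 - 1.56332) / (-0.986) = 2.2823,   |z_2| = 2.2823.
Moduli of all roots: 0.8888, 2.2823.
All moduli strictly greater than 1? No.
Verdict: Not invertible.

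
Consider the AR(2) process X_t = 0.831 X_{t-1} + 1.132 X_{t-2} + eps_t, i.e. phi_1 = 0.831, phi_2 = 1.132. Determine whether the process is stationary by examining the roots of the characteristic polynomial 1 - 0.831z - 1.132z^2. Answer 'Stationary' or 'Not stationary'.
\text{Not stationary}

The AR(p) characteristic polynomial is P(z) = 1 - 0.831z - 1.132z^2.
Stationarity requires all roots to lie outside the unit circle, i.e. |z| > 1 for every root.
Set 1 + (-0.831) z + (-1.132) z^2 = 0, i.e. a z^2 + b z + c = 0 with a = -1.132, b = -0.831, c = 1.
Discriminant D = b^2 - 4ac = (-0.831)^2 - 4*(-1.132)*1 = 0.690561 - (-4.528) = 5.218561.
D >= 0, so the roots are real: z = (-b +/- sqrt(D)) / (2a) = (0.831 +/- 2.284417) / (-2.264).
  z_1 = (0.831 + 2.284417) / (-2.264) = -1.3761,   |z_1| = 1.3761.
  z_2 = (0.831 - 2.284417) / (-2.264) = 0.642,   |z_2| = 0.642.
Moduli of all roots: 1.3761, 0.6420.
All moduli strictly greater than 1? No.
Verdict: Not stationary.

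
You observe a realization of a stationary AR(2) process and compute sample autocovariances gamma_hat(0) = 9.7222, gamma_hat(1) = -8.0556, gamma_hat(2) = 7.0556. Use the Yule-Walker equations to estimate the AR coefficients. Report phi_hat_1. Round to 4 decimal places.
\hat\phi_{1} = -0.7250

The Yule-Walker equations for an AR(p) process read, in matrix form,
  Gamma_p phi = r_p,   with   (Gamma_p)_{ij} = gamma(|i - j|),
                       (r_p)_i = gamma(i),   i,j = 1..p.
Substitute the sample gammas (Toeplitz matrix and right-hand side of size 2):
  Gamma_p = [[9.7222, -8.0556], [-8.0556, 9.7222]]
  r_p     = [-8.0556, 7.0556]
Written out:
  9.7222 phi_1 - 8.0556 phi_2 = -8.0556
  -8.0556 phi_1 + 9.7222 phi_2 = 7.0556
Solve by Cramer's rule:
  det = gamma(0)^2 - gamma(1)^2 = (9.7222)^2 - (-8.0556)^2 = 94.52117284 - 64.89269136 = 29.62848148
  phi_hat_1 = [gamma(1) gamma(0) - gamma(1) gamma(2)] / det = [(-8.0556)(9.7222) - (-8.0556)(7.0556)] / 29.62848148 = -21.48106296 / 29.62848148 = -0.725
  phi_hat_2 = [gamma(0) gamma(2) - gamma(1)^2] / det = [(9.7222)(7.0556) - (-8.0556)^2] / 29.62848148 = 3.70326296 / 29.62848148 = 0.125
So phi_hat = [-0.7250, 0.1250].
Therefore phi_hat_1 = -0.7250.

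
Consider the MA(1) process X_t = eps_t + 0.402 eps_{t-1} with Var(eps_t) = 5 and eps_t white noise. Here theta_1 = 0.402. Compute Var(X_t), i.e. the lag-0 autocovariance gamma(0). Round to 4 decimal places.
\gamma(0) = 5.8080

For an MA(q) process X_t = eps_t + sum_i theta_i eps_{t-i} with
Var(eps_t) = sigma^2, the variance is
  gamma(0) = sigma^2 * (1 + sum_i theta_i^2).
  sum_i theta_i^2 = (0.402)^2 = 0.161604.
  gamma(0) = 5 * (1 + 0.161604) = 5 * 1.161604 = 5.80802, which rounds to 5.8080.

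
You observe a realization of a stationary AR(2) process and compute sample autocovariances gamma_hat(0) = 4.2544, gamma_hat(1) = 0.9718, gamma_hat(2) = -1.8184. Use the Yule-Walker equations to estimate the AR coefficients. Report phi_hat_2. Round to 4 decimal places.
\hat\phi_{2} = -0.5060

The Yule-Walker equations for an AR(p) process read, in matrix form,
  Gamma_p phi = r_p,   with   (Gamma_p)_{ij} = gamma(|i - j|),
                       (r_p)_i = gamma(i),   i,j = 1..p.
Substitute the sample gammas (Toeplitz matrix and right-hand side of size 2):
  Gamma_p = [[4.2544, 0.9718], [0.9718, 4.2544]]
  r_p     = [0.9718, -1.8184]
Written out:
  4.2544 phi_1 + 0.9718 phi_2 = 0.9718
  0.9718 phi_1 + 4.2544 phi_2 = -1.8184
Solve by Cramer's rule:
  det = gamma(0)^2 - gamma(1)^2 = (4.2544)^2 - (0.9718)^2 = 18.09991936 - 0.94439524 = 17.15552412
  phi_hat_1 = [gamma(1) gamma(0) - gamma(1) gamma(2)] / det = [(0.9718)(4.2544) - (0.9718)(-1.8184)] / 17.15552412 = 5.90154704 / 17.15552412 = 0.344
  phi_hat_2 = [gamma(0) gamma(2) - gamma(1)^2] / det = [(4.2544)(-1.8184) - (0.9718)^2] / 17.15552412 = -8.6805962 / 17.15552412 = -0.506
So phi_hat = [0.3440, -0.5060].
Therefore phi_hat_2 = -0.5060.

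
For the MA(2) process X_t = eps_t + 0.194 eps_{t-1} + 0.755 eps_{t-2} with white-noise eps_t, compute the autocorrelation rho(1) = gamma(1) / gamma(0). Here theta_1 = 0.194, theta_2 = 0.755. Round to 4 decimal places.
\rho(1) = 0.2118

For an MA(q) process with theta_0 = 1, the autocovariance is
  gamma(k) = sigma^2 * sum_{i=0..q-k} theta_i * theta_{i+k},
and rho(k) = gamma(k) / gamma(0). Sigma^2 cancels.
  numerator   = (1)*(0.194) + (0.194)*(0.755) = 0.34047.
  denominator = (1)^2 + (0.194)^2 + (0.755)^2 = 1.607661.
  rho(1) = 0.34047 / 1.607661 = 0.2118.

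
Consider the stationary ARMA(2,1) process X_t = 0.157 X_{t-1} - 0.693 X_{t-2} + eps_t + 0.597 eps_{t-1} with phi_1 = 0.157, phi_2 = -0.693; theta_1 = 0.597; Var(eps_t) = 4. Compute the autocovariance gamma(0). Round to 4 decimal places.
\gamma(0) = 11.3890

Multiply the model equation by X_{t-k} and take expectations. With theta_0 = psi_0 = 1 and psi_j the MA(infinity) weights, this gives
  gamma(k) - sum_i phi_i gamma(k-i) = c_k,
  c_k = sigma^2 * sum_{j=k..q} theta_j psi_{j-k}   (c_k = 0 for k > q),
using gamma(-m) = gamma(m).
psi-weights needed (psi_j = theta_j + sum_i phi_i psi_{j-i}):
  psi_1 = theta_1 + phi_1 = 0.597 + (0.157) = 0.754
Right-hand sides:
  c_0 = sigma^2 (1 + theta_1 psi_1) = 4 * (1 + (0.597)(0.754)) = 4 * 1.450138 = 5.800552
  c_1 = sigma^2 theta_1 = 4 * (0.597) = 2.388
  c_2 = 0
Equations for k = 0, 1, 2 (AR order 2, c_2 = 0):
  (E0) gamma(0) = phi_1 gamma(1) + phi_2 gamma(2) + c_0
  (E1) gamma(1) = phi_1 gamma(0) + phi_2 gamma(1) + c_1
  (E2) gamma(2) = phi_1 gamma(1) + phi_2 gamma(0)
From (E1): gamma(1) = A gamma(0) + B with
  A = phi_1 / (1 - phi_2) = 0.157 / 1.693 = 0.092735,   B = c_1 / (1 - phi_2) = 2.388 / 1.693 = 1.410514.
Insert (E2) into (E0): gamma(0) (1 - phi_2^2) = phi_1 (1 + phi_2) gamma(1) + c_0.
  phi_1 (1 + phi_2) = (0.157)(0.307) = 0.048199,   1 - phi_2^2 = 0.519751.
Replace gamma(1) by A gamma(0) + B and collect gamma(0):
  gamma(0) [0.519751 - (0.048199)(0.092735)] = (0.048199)(1.410514) + 5.800552
  gamma(0) * 0.515281 = 5.868537
  gamma(0) = 5.868537 / 0.515281 = 11.388998.
Therefore gamma(0) = 11.3890 (to 4 decimal places).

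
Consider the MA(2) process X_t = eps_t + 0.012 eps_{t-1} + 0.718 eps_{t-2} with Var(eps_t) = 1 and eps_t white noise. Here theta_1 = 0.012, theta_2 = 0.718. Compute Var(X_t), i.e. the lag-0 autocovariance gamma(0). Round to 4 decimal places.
\gamma(0) = 1.5157

For an MA(q) process X_t = eps_t + sum_i theta_i eps_{t-i} with
Var(eps_t) = sigma^2, the variance is
  gamma(0) = sigma^2 * (1 + sum_i theta_i^2).
  sum_i theta_i^2 = (0.012)^2 + (0.718)^2 = 0.000144 + 0.515524 = 0.515668.
  gamma(0) = 1 * (1 + 0.515668) = 1 * 1.515668 = 1.515668, which rounds to 1.5157.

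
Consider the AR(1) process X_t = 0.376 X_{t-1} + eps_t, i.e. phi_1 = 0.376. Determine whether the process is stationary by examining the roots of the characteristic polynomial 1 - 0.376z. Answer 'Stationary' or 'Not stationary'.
\text{Stationary}

The AR(p) characteristic polynomial is P(z) = 1 - 0.376z.
Stationarity requires all roots to lie outside the unit circle, i.e. |z| > 1 for every root.
This is linear in z: 1 + (-0.376) z = 0  =>  z = -1/(-0.376) = 2.659574,  |z| = 2.659574.
Moduli of all roots: 2.6596.
All moduli strictly greater than 1? Yes.
Verdict: Stationary.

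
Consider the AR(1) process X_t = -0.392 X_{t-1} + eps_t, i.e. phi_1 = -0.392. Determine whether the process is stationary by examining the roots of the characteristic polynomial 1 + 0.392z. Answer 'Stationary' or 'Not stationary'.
\text{Stationary}

The AR(p) characteristic polynomial is P(z) = 1 + 0.392z.
Stationarity requires all roots to lie outside the unit circle, i.e. |z| > 1 for every root.
This is linear in z: 1 + (0.392) z = 0  =>  z = -1/(0.392) = -2.55102,  |z| = 2.55102.
Moduli of all roots: 2.5510.
All moduli strictly greater than 1? Yes.
Verdict: Stationary.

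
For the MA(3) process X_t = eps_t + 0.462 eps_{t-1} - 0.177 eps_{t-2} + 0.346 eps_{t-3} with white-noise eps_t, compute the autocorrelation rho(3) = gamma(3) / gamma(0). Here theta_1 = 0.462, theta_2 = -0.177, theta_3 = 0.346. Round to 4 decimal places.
\rho(3) = 0.2536

For an MA(q) process with theta_0 = 1, the autocovariance is
  gamma(k) = sigma^2 * sum_{i=0..q-k} theta_i * theta_{i+k},
and rho(k) = gamma(k) / gamma(0). Sigma^2 cancels.
  numerator   = (1)*(0.346) = 0.346.
  denominator = (1)^2 + (0.462)^2 + (-0.177)^2 + (0.346)^2 = 1.364489.
  rho(3) = 0.346 / 1.364489 = 0.2536.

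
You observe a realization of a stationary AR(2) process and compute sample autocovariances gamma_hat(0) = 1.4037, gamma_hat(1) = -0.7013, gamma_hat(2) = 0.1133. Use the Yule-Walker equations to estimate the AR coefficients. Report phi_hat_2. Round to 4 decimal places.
\hat\phi_{2} = -0.2251

The Yule-Walker equations for an AR(p) process read, in matrix form,
  Gamma_p phi = r_p,   with   (Gamma_p)_{ij} = gamma(|i - j|),
                       (r_p)_i = gamma(i),   i,j = 1..p.
Substitute the sample gammas (Toeplitz matrix and right-hand side of size 2):
  Gamma_p = [[1.4037, -0.7013], [-0.7013, 1.4037]]
  r_p     = [-0.7013, 0.1133]
Written out:
  1.4037 phi_1 - 0.7013 phi_2 = -0.7013
  -0.7013 phi_1 + 1.4037 phi_2 = 0.1133
Solve by Cramer's rule:
  det = gamma(0)^2 - gamma(1)^2 = (1.4037)^2 - (-0.7013)^2 = 1.97037369 - 0.49182169 = 1.478552
  phi_hat_1 = [gamma(1) gamma(0) - gamma(1) gamma(2)] / det = [(-0.7013)(1.4037) - (-0.7013)(0.1133)] / 1.478552 = -0.90495752 / 1.478552 = -0.6121
  phi_hat_2 = [gamma(0) gamma(2) - gamma(1)^2] / det = [(1.4037)(0.1133) - (-0.7013)^2] / 1.478552 = -0.33278248 / 1.478552 = -0.2251
So phi_hat = [-0.6121, -0.2251].
Therefore phi_hat_2 = -0.2251.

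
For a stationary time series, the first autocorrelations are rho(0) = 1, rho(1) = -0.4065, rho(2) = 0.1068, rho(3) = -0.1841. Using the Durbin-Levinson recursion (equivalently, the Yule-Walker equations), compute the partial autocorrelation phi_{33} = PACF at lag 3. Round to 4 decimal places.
\phi_{33} = -0.2000

The PACF at lag k is phi_{kk}, the last component of the solution
to the Yule-Walker system G_k phi = r_k where
  (G_k)_{ij} = rho(|i - j|), (r_k)_i = rho(i), i,j = 1..k.
Equivalently, Durbin-Levinson gives phi_{kk} iteratively:
  phi_{11} = rho(1)
  phi_{kk} = [rho(k) - sum_{j=1..k-1} phi_{k-1,j} rho(k-j)]
            / [1 - sum_{j=1..k-1} phi_{k-1,j} rho(j)],
  phi_{k,j} = phi_{k-1,j} - phi_{kk} phi_{k-1,k-j},  j = 1..k-1.
Step k = 1:
  phi_11 = rho(1) = -0.4065.
Step k = 2:
  phi_22 = [rho(2) - phi_11 rho(1)] / [1 - phi_11 rho(1)] = [0.1068 - (-0.4065)(-0.4065)] / [1 - (-0.4065)(-0.4065)]
         = -0.05844225 / 0.83475775 = -0.070011.
  Update: phi_21 = phi_11 - phi_22 phi_11 = -0.4065 - (-0.070011)(-0.4065) = -0.434959.
Step k = 3:
  phi_33 = [rho(3) - phi_21 rho(2) - phi_22 rho(1)] / [1 - phi_21 rho(1) - phi_22 rho(2)]
    numerator   = -0.1841 - (-0.434959)(0.1068) - (-0.070011)(-0.4065) = -0.16610581
    denominator = 1 - (-0.434959)(-0.4065) - (-0.070011)(0.1068) = 0.83066615
  phi_33 = -0.16610581 / 0.83066615 = -0.2.
Therefore phi_{33} = -0.2000.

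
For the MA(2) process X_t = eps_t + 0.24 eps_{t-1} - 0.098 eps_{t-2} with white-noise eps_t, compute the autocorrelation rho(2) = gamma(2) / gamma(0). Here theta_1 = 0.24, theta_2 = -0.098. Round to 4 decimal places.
\rho(2) = -0.0918

For an MA(q) process with theta_0 = 1, the autocovariance is
  gamma(k) = sigma^2 * sum_{i=0..q-k} theta_i * theta_{i+k},
and rho(k) = gamma(k) / gamma(0). Sigma^2 cancels.
  numerator   = (1)*(-0.098) = -0.098.
  denominator = (1)^2 + (0.24)^2 + (-0.098)^2 = 1.067204.
  rho(2) = -0.098 / 1.067204 = -0.0918.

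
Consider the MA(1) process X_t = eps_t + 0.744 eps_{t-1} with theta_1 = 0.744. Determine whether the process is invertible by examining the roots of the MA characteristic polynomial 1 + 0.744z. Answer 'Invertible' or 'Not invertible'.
\text{Invertible}

The MA(q) characteristic polynomial is P(z) = 1 + 0.744z.
Invertibility requires all roots to lie outside the unit circle, i.e. |z| > 1 for every root.
This is linear in z: 1 + (0.744) z = 0  =>  z = -1/(0.744) = -1.344086,  |z| = 1.344086.
Moduli of all roots: 1.3441.
All moduli strictly greater than 1? Yes.
Verdict: Invertible.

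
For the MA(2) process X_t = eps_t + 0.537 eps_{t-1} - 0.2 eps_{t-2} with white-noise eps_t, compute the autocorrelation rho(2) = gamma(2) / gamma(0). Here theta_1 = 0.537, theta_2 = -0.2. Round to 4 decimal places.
\rho(2) = -0.1506

For an MA(q) process with theta_0 = 1, the autocovariance is
  gamma(k) = sigma^2 * sum_{i=0..q-k} theta_i * theta_{i+k},
and rho(k) = gamma(k) / gamma(0). Sigma^2 cancels.
  numerator   = (1)*(-0.2) = -0.2.
  denominator = (1)^2 + (0.537)^2 + (-0.2)^2 = 1.328369.
  rho(2) = -0.2 / 1.328369 = -0.1506.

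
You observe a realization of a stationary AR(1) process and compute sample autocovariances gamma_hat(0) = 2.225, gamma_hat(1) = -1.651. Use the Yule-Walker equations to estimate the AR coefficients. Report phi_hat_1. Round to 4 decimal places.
\hat\phi_{1} = -0.7420

The Yule-Walker equations for an AR(p) process read, in matrix form,
  Gamma_p phi = r_p,   with   (Gamma_p)_{ij} = gamma(|i - j|),
                       (r_p)_i = gamma(i),   i,j = 1..p.
Substitute the sample gammas (Toeplitz matrix and right-hand side of size 1):
  Gamma_p = [[2.225]]
  r_p     = [-1.651]
With p = 1 this is the single equation gamma(0) phi_1 = gamma(1):
  phi_hat_1 = gamma(1) / gamma(0) = -1.651 / 2.225 = -0.7420.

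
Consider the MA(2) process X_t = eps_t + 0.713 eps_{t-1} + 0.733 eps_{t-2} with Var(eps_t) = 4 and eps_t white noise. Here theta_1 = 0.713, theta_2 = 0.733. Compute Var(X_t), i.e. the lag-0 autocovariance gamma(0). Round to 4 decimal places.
\gamma(0) = 8.1826

For an MA(q) process X_t = eps_t + sum_i theta_i eps_{t-i} with
Var(eps_t) = sigma^2, the variance is
  gamma(0) = sigma^2 * (1 + sum_i theta_i^2).
  sum_i theta_i^2 = (0.713)^2 + (0.733)^2 = 0.508369 + 0.537289 = 1.045658.
  gamma(0) = 4 * (1 + 1.045658) = 4 * 2.045658 = 8.182632, which rounds to 8.1826.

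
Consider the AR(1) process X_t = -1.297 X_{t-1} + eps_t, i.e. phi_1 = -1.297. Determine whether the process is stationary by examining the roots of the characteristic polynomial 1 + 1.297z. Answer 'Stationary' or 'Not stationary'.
\text{Not stationary}

The AR(p) characteristic polynomial is P(z) = 1 + 1.297z.
Stationarity requires all roots to lie outside the unit circle, i.e. |z| > 1 for every root.
This is linear in z: 1 + (1.297) z = 0  =>  z = -1/(1.297) = -0.77101,  |z| = 0.77101.
Moduli of all roots: 0.7710.
All moduli strictly greater than 1? No.
Verdict: Not stationary.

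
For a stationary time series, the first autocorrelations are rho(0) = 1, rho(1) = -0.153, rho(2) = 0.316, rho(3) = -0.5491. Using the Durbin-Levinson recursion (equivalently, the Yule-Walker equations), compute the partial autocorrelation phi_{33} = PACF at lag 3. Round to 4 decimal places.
\phi_{33} = -0.5280

The PACF at lag k is phi_{kk}, the last component of the solution
to the Yule-Walker system G_k phi = r_k where
  (G_k)_{ij} = rho(|i - j|), (r_k)_i = rho(i), i,j = 1..k.
Equivalently, Durbin-Levinson gives phi_{kk} iteratively:
  phi_{11} = rho(1)
  phi_{kk} = [rho(k) - sum_{j=1..k-1} phi_{k-1,j} rho(k-j)]
            / [1 - sum_{j=1..k-1} phi_{k-1,j} rho(j)],
  phi_{k,j} = phi_{k-1,j} - phi_{kk} phi_{k-1,k-j},  j = 1..k-1.
Step k = 1:
  phi_11 = rho(1) = -0.153.
Step k = 2:
  phi_22 = [rho(2) - phi_11 rho(1)] / [1 - phi_11 rho(1)] = [0.316 - (-0.153)(-0.153)] / [1 - (-0.153)(-0.153)]
         = 0.292591 / 0.976591 = 0.299604.
  Update: phi_21 = phi_11 - phi_22 phi_11 = -0.153 - (0.299604)(-0.153) = -0.107161.
Step k = 3:
  phi_33 = [rho(3) - phi_21 rho(2) - phi_22 rho(1)] / [1 - phi_21 rho(1) - phi_22 rho(2)]
    numerator   = -0.5491 - (-0.107161)(0.316) - (0.299604)(-0.153) = -0.4693978
    denominator = 1 - (-0.107161)(-0.153) - (0.299604)(0.316) = 0.88892944
  phi_33 = -0.4693978 / 0.88892944 = -0.528.
Therefore phi_{33} = -0.5280.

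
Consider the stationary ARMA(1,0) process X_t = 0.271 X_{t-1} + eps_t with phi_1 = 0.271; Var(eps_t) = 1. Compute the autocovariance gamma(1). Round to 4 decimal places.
\gamma(1) = 0.2925

Multiply the model equation by X_{t-k} and take expectations. With theta_0 = psi_0 = 1 and psi_j the MA(infinity) weights, this gives
  gamma(k) - sum_i phi_i gamma(k-i) = c_k,
  c_k = sigma^2 * sum_{j=k..q} theta_j psi_{j-k}   (c_k = 0 for k > q),
using gamma(-m) = gamma(m).
Pure AR (q = 0): c_0 = sigma^2 = 1, c_k = 0 for k >= 1.
Equations for k = 0 and k = 1 (AR order 1):
  gamma(0) = phi_1 gamma(1) + c_0
  gamma(1) = phi_1 gamma(0) + c_1
Substituting the second into the first: gamma(0) (1 - phi_1^2) = c_0 + phi_1 c_1, so
  gamma(0) = c_0 / (1 - phi_1^2) = 1 / (1 - (0.271)^2) = 1 / 0.926559 = 1.079262.
  gamma(1) = phi_1 gamma(0) = (0.271)(1.079262) = 0.29248.
Therefore gamma(1) = 0.2925 (to 4 decimal places).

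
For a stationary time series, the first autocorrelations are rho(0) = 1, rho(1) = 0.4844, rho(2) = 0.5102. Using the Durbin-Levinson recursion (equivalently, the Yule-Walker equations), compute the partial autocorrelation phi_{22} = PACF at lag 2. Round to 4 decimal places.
\phi_{22} = 0.3600

The PACF at lag k is phi_{kk}, the last component of the solution
to the Yule-Walker system G_k phi = r_k where
  (G_k)_{ij} = rho(|i - j|), (r_k)_i = rho(i), i,j = 1..k.
Equivalently, Durbin-Levinson gives phi_{kk} iteratively:
  phi_{11} = rho(1)
  phi_{kk} = [rho(k) - sum_{j=1..k-1} phi_{k-1,j} rho(k-j)]
            / [1 - sum_{j=1..k-1} phi_{k-1,j} rho(j)],
  phi_{k,j} = phi_{k-1,j} - phi_{kk} phi_{k-1,k-j},  j = 1..k-1.
Step k = 1:
  phi_11 = rho(1) = 0.4844.
Step k = 2:
  phi_22 = [rho(2) - phi_11 rho(1)] / [1 - phi_11 rho(1)] = [0.5102 - (0.4844)(0.4844)] / [1 - (0.4844)(0.4844)]
         = 0.27555664 / 0.76535664 = 0.36.
Therefore phi_{22} = 0.3600.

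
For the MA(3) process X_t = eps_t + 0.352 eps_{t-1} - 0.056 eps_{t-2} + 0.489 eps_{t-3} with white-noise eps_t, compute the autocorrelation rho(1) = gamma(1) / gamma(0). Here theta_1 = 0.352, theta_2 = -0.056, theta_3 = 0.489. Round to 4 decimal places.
\rho(1) = 0.2232

For an MA(q) process with theta_0 = 1, the autocovariance is
  gamma(k) = sigma^2 * sum_{i=0..q-k} theta_i * theta_{i+k},
and rho(k) = gamma(k) / gamma(0). Sigma^2 cancels.
  numerator   = (1)*(0.352) + (0.352)*(-0.056) + (-0.056)*(0.489) = 0.304904.
  denominator = (1)^2 + (0.352)^2 + (-0.056)^2 + (0.489)^2 = 1.366161.
  rho(1) = 0.304904 / 1.366161 = 0.2232.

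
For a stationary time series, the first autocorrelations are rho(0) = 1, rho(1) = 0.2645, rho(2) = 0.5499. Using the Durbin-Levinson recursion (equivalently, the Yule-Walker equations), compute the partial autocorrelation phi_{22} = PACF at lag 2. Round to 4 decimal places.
\phi_{22} = 0.5160

The PACF at lag k is phi_{kk}, the last component of the solution
to the Yule-Walker system G_k phi = r_k where
  (G_k)_{ij} = rho(|i - j|), (r_k)_i = rho(i), i,j = 1..k.
Equivalently, Durbin-Levinson gives phi_{kk} iteratively:
  phi_{11} = rho(1)
  phi_{kk} = [rho(k) - sum_{j=1..k-1} phi_{k-1,j} rho(k-j)]
            / [1 - sum_{j=1..k-1} phi_{k-1,j} rho(j)],
  phi_{k,j} = phi_{k-1,j} - phi_{kk} phi_{k-1,k-j},  j = 1..k-1.
Step k = 1:
  phi_11 = rho(1) = 0.2645.
Step k = 2:
  phi_22 = [rho(2) - phi_11 rho(1)] / [1 - phi_11 rho(1)] = [0.5499 - (0.2645)(0.2645)] / [1 - (0.2645)(0.2645)]
         = 0.47993975 / 0.93003975 = 0.516.
Therefore phi_{22} = 0.5160.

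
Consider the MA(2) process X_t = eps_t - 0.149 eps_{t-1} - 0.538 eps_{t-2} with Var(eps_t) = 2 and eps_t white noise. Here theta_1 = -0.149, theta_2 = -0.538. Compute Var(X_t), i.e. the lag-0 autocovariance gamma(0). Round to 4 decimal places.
\gamma(0) = 2.6233

For an MA(q) process X_t = eps_t + sum_i theta_i eps_{t-i} with
Var(eps_t) = sigma^2, the variance is
  gamma(0) = sigma^2 * (1 + sum_i theta_i^2).
  sum_i theta_i^2 = (-0.149)^2 + (-0.538)^2 = 0.022201 + 0.289444 = 0.311645.
  gamma(0) = 2 * (1 + 0.311645) = 2 * 1.311645 = 2.62329, which rounds to 2.6233.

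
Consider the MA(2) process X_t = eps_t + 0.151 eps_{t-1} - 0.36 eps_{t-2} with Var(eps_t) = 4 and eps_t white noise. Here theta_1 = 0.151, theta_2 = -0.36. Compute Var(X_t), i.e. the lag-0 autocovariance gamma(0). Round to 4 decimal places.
\gamma(0) = 4.6096

For an MA(q) process X_t = eps_t + sum_i theta_i eps_{t-i} with
Var(eps_t) = sigma^2, the variance is
  gamma(0) = sigma^2 * (1 + sum_i theta_i^2).
  sum_i theta_i^2 = (0.151)^2 + (-0.36)^2 = 0.022801 + 0.1296 = 0.152401.
  gamma(0) = 4 * (1 + 0.152401) = 4 * 1.152401 = 4.609604, which rounds to 4.6096.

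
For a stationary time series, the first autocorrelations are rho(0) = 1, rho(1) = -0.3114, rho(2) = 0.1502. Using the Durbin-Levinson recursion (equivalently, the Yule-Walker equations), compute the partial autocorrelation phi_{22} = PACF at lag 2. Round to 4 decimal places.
\phi_{22} = 0.0589

The PACF at lag k is phi_{kk}, the last component of the solution
to the Yule-Walker system G_k phi = r_k where
  (G_k)_{ij} = rho(|i - j|), (r_k)_i = rho(i), i,j = 1..k.
Equivalently, Durbin-Levinson gives phi_{kk} iteratively:
  phi_{11} = rho(1)
  phi_{kk} = [rho(k) - sum_{j=1..k-1} phi_{k-1,j} rho(k-j)]
            / [1 - sum_{j=1..k-1} phi_{k-1,j} rho(j)],
  phi_{k,j} = phi_{k-1,j} - phi_{kk} phi_{k-1,k-j},  j = 1..k-1.
Step k = 1:
  phi_11 = rho(1) = -0.3114.
Step k = 2:
  phi_22 = [rho(2) - phi_11 rho(1)] / [1 - phi_11 rho(1)] = [0.1502 - (-0.3114)(-0.3114)] / [1 - (-0.3114)(-0.3114)]
         = 0.05323004 / 0.90303004 = 0.0589.
Therefore phi_{22} = 0.0589.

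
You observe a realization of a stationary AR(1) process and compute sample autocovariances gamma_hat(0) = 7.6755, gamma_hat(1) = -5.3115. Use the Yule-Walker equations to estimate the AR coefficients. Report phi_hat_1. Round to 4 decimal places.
\hat\phi_{1} = -0.6920

The Yule-Walker equations for an AR(p) process read, in matrix form,
  Gamma_p phi = r_p,   with   (Gamma_p)_{ij} = gamma(|i - j|),
                       (r_p)_i = gamma(i),   i,j = 1..p.
Substitute the sample gammas (Toeplitz matrix and right-hand side of size 1):
  Gamma_p = [[7.6755]]
  r_p     = [-5.3115]
With p = 1 this is the single equation gamma(0) phi_1 = gamma(1):
  phi_hat_1 = gamma(1) / gamma(0) = -5.3115 / 7.6755 = -0.6920.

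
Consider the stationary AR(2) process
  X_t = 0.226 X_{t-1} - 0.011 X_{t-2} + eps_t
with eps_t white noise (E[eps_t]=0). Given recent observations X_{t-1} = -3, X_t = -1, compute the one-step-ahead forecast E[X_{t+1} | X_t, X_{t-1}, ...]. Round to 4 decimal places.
E[X_{t+1} \mid \mathcal F_t] = -0.1930

For an AR(p) model X_t = c + sum_i phi_i X_{t-i} + eps_t, the
one-step-ahead conditional mean is
  E[X_{t+1} | X_t, ...] = c + sum_i phi_i X_{t+1-i}.
Substitute known values:
  E[X_{t+1} | ...] = (0.226) * (-1) + (-0.011) * (-3)
                   = -0.1930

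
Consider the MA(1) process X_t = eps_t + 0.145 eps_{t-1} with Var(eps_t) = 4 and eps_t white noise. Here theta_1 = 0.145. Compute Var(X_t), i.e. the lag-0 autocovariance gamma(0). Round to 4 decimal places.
\gamma(0) = 4.0841

For an MA(q) process X_t = eps_t + sum_i theta_i eps_{t-i} with
Var(eps_t) = sigma^2, the variance is
  gamma(0) = sigma^2 * (1 + sum_i theta_i^2).
  sum_i theta_i^2 = (0.145)^2 = 0.021025.
  gamma(0) = 4 * (1 + 0.021025) = 4 * 1.021025 = 4.0841.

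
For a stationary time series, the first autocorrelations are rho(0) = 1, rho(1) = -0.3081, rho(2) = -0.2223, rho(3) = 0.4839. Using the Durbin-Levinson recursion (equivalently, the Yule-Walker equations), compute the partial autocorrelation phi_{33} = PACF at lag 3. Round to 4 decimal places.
\phi_{33} = 0.3570

The PACF at lag k is phi_{kk}, the last component of the solution
to the Yule-Walker system G_k phi = r_k where
  (G_k)_{ij} = rho(|i - j|), (r_k)_i = rho(i), i,j = 1..k.
Equivalently, Durbin-Levinson gives phi_{kk} iteratively:
  phi_{11} = rho(1)
  phi_{kk} = [rho(k) - sum_{j=1..k-1} phi_{k-1,j} rho(k-j)]
            / [1 - sum_{j=1..k-1} phi_{k-1,j} rho(j)],
  phi_{k,j} = phi_{k-1,j} - phi_{kk} phi_{k-1,k-j},  j = 1..k-1.
Step k = 1:
  phi_11 = rho(1) = -0.3081.
Step k = 2:
  phi_22 = [rho(2) - phi_11 rho(1)] / [1 - phi_11 rho(1)] = [-0.2223 - (-0.3081)(-0.3081)] / [1 - (-0.3081)(-0.3081)]
         = -0.31722561 / 0.90507439 = -0.350497.
  Update: phi_21 = phi_11 - phi_22 phi_11 = -0.3081 - (-0.350497)(-0.3081) = -0.416088.
Step k = 3:
  phi_33 = [rho(3) - phi_21 rho(2) - phi_22 rho(1)] / [1 - phi_21 rho(1) - phi_22 rho(2)]
    numerator   = 0.4839 - (-0.416088)(-0.2223) - (-0.350497)(-0.3081) = 0.28341559
    denominator = 1 - (-0.416088)(-0.3081) - (-0.350497)(-0.2223) = 0.79388785
  phi_33 = 0.28341559 / 0.79388785 = 0.357.
Therefore phi_{33} = 0.3570.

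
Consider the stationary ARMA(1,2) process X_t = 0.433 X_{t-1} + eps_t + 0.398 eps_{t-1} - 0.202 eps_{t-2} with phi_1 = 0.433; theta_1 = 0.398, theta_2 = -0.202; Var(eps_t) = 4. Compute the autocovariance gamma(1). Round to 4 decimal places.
\gamma(1) = 3.9017

Multiply the model equation by X_{t-k} and take expectations. With theta_0 = psi_0 = 1 and psi_j the MA(infinity) weights, this gives
  gamma(k) - sum_i phi_i gamma(k-i) = c_k,
  c_k = sigma^2 * sum_{j=k..q} theta_j psi_{j-k}   (c_k = 0 for k > q),
using gamma(-m) = gamma(m).
psi-weights needed (psi_j = theta_j + sum_i phi_i psi_{j-i}):
  psi_1 = theta_1 + phi_1 = 0.398 + (0.433) = 0.831
  psi_2 = theta_2 + phi_1 psi_1 = -0.202 + (0.433)(0.831) = 0.157823
Right-hand sides:
  c_0 = sigma^2 (1 + theta_1 psi_1 + theta_2 psi_2) = 4 * (1 + (0.398)(0.831) + (-0.202)(0.157823)) = 4 * 1.298858 = 5.195431
  c_1 = sigma^2 (theta_1 + theta_2 psi_1) = 4 * (0.398 + (-0.202)(0.831)) = 0.920552
  c_2 = sigma^2 theta_2 = 4 * (-0.202) = -0.808
Equations for k = 0 and k = 1 (AR order 1):
  gamma(0) = phi_1 gamma(1) + c_0
  gamma(1) = phi_1 gamma(0) + c_1
Substituting the second into the first: gamma(0) (1 - phi_1^2) = c_0 + phi_1 c_1, so
  gamma(0) = (c_0 + phi_1 c_1) / (1 - phi_1^2) = (5.195431 + (0.433)(0.920552)) / (1 - (0.433)^2) = 5.59403 / 0.812511 = 6.884867.
  gamma(1) = phi_1 gamma(0) + c_1 = (0.433)(6.884867) + (0.920552) = 3.901699.
Therefore gamma(1) = 3.9017 (to 4 decimal places).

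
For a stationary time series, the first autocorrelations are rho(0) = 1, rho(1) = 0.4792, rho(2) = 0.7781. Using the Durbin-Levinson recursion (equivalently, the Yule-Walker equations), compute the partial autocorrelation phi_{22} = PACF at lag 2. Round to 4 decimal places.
\phi_{22} = 0.7120

The PACF at lag k is phi_{kk}, the last component of the solution
to the Yule-Walker system G_k phi = r_k where
  (G_k)_{ij} = rho(|i - j|), (r_k)_i = rho(i), i,j = 1..k.
Equivalently, Durbin-Levinson gives phi_{kk} iteratively:
  phi_{11} = rho(1)
  phi_{kk} = [rho(k) - sum_{j=1..k-1} phi_{k-1,j} rho(k-j)]
            / [1 - sum_{j=1..k-1} phi_{k-1,j} rho(j)],
  phi_{k,j} = phi_{k-1,j} - phi_{kk} phi_{k-1,k-j},  j = 1..k-1.
Step k = 1:
  phi_11 = rho(1) = 0.4792.
Step k = 2:
  phi_22 = [rho(2) - phi_11 rho(1)] / [1 - phi_11 rho(1)] = [0.7781 - (0.4792)(0.4792)] / [1 - (0.4792)(0.4792)]
         = 0.54846736 / 0.77036736 = 0.712.
Therefore phi_{22} = 0.7120.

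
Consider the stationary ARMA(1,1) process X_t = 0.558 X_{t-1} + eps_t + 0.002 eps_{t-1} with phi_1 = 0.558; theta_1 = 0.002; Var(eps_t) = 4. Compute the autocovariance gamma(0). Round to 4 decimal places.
\gamma(0) = 5.8216

Multiply the model equation by X_{t-k} and take expectations. With theta_0 = psi_0 = 1 and psi_j the MA(infinity) weights, this gives
  gamma(k) - sum_i phi_i gamma(k-i) = c_k,
  c_k = sigma^2 * sum_{j=k..q} theta_j psi_{j-k}   (c_k = 0 for k > q),
using gamma(-m) = gamma(m).
psi-weights needed (psi_j = theta_j + sum_i phi_i psi_{j-i}):
  psi_1 = theta_1 + phi_1 = 0.002 + (0.558) = 0.56
Right-hand sides:
  c_0 = sigma^2 (1 + theta_1 psi_1) = 4 * (1 + (0.002)(0.56)) = 4 * 1.00112 = 4.00448
  c_1 = sigma^2 theta_1 = 4 * (0.002) = 0.008
  c_2 = 0
Equations for k = 0 and k = 1 (AR order 1):
  gamma(0) = phi_1 gamma(1) + c_0
  gamma(1) = phi_1 gamma(0) + c_1
Substituting the second into the first: gamma(0) (1 - phi_1^2) = c_0 + phi_1 c_1, so
  gamma(0) = (c_0 + phi_1 c_1) / (1 - phi_1^2) = (4.00448 + (0.558)(0.008)) / (1 - (0.558)^2) = 4.008944 / 0.688636 = 5.821572.
Therefore gamma(0) = 5.8216 (to 4 decimal places).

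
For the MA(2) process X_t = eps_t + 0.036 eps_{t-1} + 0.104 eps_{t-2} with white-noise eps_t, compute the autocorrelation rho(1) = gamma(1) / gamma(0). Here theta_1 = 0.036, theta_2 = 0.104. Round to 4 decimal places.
\rho(1) = 0.0393

For an MA(q) process with theta_0 = 1, the autocovariance is
  gamma(k) = sigma^2 * sum_{i=0..q-k} theta_i * theta_{i+k},
and rho(k) = gamma(k) / gamma(0). Sigma^2 cancels.
  numerator   = (1)*(0.036) + (0.036)*(0.104) = 0.039744.
  denominator = (1)^2 + (0.036)^2 + (0.104)^2 = 1.012112.
  rho(1) = 0.039744 / 1.012112 = 0.0393.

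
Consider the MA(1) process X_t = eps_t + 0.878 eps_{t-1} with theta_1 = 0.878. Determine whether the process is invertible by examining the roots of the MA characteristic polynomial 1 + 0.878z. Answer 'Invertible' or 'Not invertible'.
\text{Invertible}

The MA(q) characteristic polynomial is P(z) = 1 + 0.878z.
Invertibility requires all roots to lie outside the unit circle, i.e. |z| > 1 for every root.
This is linear in z: 1 + (0.878) z = 0  =>  z = -1/(0.878) = -1.138952,  |z| = 1.138952.
Moduli of all roots: 1.1390.
All moduli strictly greater than 1? Yes.
Verdict: Invertible.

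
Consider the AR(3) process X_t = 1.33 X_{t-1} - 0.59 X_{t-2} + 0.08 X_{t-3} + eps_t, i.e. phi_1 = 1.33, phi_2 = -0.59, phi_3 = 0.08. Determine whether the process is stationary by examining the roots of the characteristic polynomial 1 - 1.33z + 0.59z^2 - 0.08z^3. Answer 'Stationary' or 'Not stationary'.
\text{Stationary}

The AR(p) characteristic polynomial is P(z) = 1 - 1.33z + 0.59z^2 - 0.08z^3.
Stationarity requires all roots to lie outside the unit circle, i.e. |z| > 1 for every root.
Degree 3: look for a simple real root z0 first, then factor out (1 - z/z0) and solve the remaining quadratic.
Testing z0 = 4: P(4) = 1 + (-1.33)(4) + (0.59)(4)^2 + (-0.08)(4)^3
  = 1 + (-5.32) + (9.44) + (-5.12) = 0.  So z_0 = 4 is a root, |z_0| = 4.
Divide out the factor (1 - 0.25 z) = (1 - z/z0) (since 1/z0 = 0.25):
  P(z) = (1 - 0.25 z)(1 + (-1.08) z + (0.32) z^2)
  [check: z-coef -1.08 - (0.25) = -1.33; z^2-coef 0.32 - (0.25)(-1.08) = 0.59; z^3-coef -(0.25)(0.32) = -0.08.]
Remaining roots from the quadratic factor 1 + (-1.08) z + (0.32) z^2:
  Set 1 + (-1.08) z + (0.32) z^2 = 0, i.e. a z^2 + b z + c = 0 with a = 0.32, b = -1.08, c = 1.
  Discriminant D = b^2 - 4ac = (-1.08)^2 - 4*(0.32)*1 = 1.1664 - (1.28) = -0.1136.
  D < 0, so the roots are the complex-conjugate pair z = (-b +/- i sqrt(-D)) / (2a) = 1.6875 +/- 0.5266i.
  For a conjugate pair |z|^2 = z * conj(z) = (product of roots) = c/a = 1/(0.32) = 3.125, so |z| = sqrt(3.125) = 1.7678 for both roots.
Moduli of all roots: 4.0000, 1.7678, 1.7678.
All moduli strictly greater than 1? Yes.
Verdict: Stationary.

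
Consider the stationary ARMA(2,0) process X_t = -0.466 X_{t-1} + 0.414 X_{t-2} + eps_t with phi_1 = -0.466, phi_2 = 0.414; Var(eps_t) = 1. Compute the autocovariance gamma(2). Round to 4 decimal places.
\gamma(2) = 2.5756

Multiply the model equation by X_{t-k} and take expectations. With theta_0 = psi_0 = 1 and psi_j the MA(infinity) weights, this gives
  gamma(k) - sum_i phi_i gamma(k-i) = c_k,
  c_k = sigma^2 * sum_{j=k..q} theta_j psi_{j-k}   (c_k = 0 for k > q),
using gamma(-m) = gamma(m).
Pure AR (q = 0): c_0 = sigma^2 = 1, c_k = 0 for k >= 1.
Equations for k = 0, 1, 2 (AR order 2, c_2 = 0):
  (E0) gamma(0) = phi_1 gamma(1) + phi_2 gamma(2) + c_0
  (E1) gamma(1) = phi_1 gamma(0) + phi_2 gamma(1) + c_1
  (E2) gamma(2) = phi_1 gamma(1) + phi_2 gamma(0)
From (E1): gamma(1) = A gamma(0) + B with
  A = phi_1 / (1 - phi_2) = -0.466 / 0.586 = -0.795222,   B = c_1 / (1 - phi_2) = 0 / 0.586 = 0.
Insert (E2) into (E0): gamma(0) (1 - phi_2^2) = phi_1 (1 + phi_2) gamma(1) + c_0.
  phi_1 (1 + phi_2) = (-0.466)(1.414) = -0.658924,   1 - phi_2^2 = 0.828604.
Replace gamma(1) by A gamma(0) + B and collect gamma(0):
  gamma(0) [0.828604 - (-0.658924)(-0.795222)] = c_0 = 1
  gamma(0) * 0.304613 = 1
  gamma(0) = 1 / 0.304613 = 3.282851.
  gamma(1) = A gamma(0) = (-0.795222)(3.282851) = -2.610595.
  gamma(2) = phi_1 gamma(1) + phi_2 gamma(0) = (-0.466)(-2.610595) + (0.414)(3.282851) = 2.575638.
Therefore gamma(2) = 2.5756 (to 4 decimal places).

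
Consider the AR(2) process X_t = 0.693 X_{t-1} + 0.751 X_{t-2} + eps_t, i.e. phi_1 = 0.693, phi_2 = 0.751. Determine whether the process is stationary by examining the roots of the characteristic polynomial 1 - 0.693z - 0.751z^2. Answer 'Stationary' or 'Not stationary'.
\text{Not stationary}

The AR(p) characteristic polynomial is P(z) = 1 - 0.693z - 0.751z^2.
Stationarity requires all roots to lie outside the unit circle, i.e. |z| > 1 for every root.
Set 1 + (-0.693) z + (-0.751) z^2 = 0, i.e. a z^2 + b z + c = 0 with a = -0.751, b = -0.693, c = 1.
Discriminant D = b^2 - 4ac = (-0.693)^2 - 4*(-0.751)*1 = 0.480249 - (-3.004) = 3.484249.
D >= 0, so the roots are real: z = (-b +/- sqrt(D)) / (2a) = (0.693 +/- 1.866614) / (-1.502).
  z_1 = (0.693 + 1.866614) / (-1.502) = -1.7041,   |z_1| = 1.7041.
  z_2 = (0.693 - 1.866614) / (-1.502) = 0.7814,   |z_2| = 0.7814.
Moduli of all roots: 1.7041, 0.7814.
All moduli strictly greater than 1? No.
Verdict: Not stationary.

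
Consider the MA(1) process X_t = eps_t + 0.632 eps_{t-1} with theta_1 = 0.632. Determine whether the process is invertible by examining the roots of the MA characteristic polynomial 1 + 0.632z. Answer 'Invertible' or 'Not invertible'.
\text{Invertible}

The MA(q) characteristic polynomial is P(z) = 1 + 0.632z.
Invertibility requires all roots to lie outside the unit circle, i.e. |z| > 1 for every root.
This is linear in z: 1 + (0.632) z = 0  =>  z = -1/(0.632) = -1.582278,  |z| = 1.582278.
Moduli of all roots: 1.5823.
All moduli strictly greater than 1? Yes.
Verdict: Invertible.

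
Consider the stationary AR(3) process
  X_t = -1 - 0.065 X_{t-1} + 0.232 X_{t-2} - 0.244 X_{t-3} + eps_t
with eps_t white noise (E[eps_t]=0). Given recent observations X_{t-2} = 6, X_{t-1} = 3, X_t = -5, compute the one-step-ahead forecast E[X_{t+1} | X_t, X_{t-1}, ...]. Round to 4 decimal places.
E[X_{t+1} \mid \mathcal F_t] = -1.4430

For an AR(p) model X_t = c + sum_i phi_i X_{t-i} + eps_t, the
one-step-ahead conditional mean is
  E[X_{t+1} | X_t, ...] = c + sum_i phi_i X_{t+1-i}.
Substitute known values:
  E[X_{t+1} | ...] = -1 + (-0.065) * (-5) + (0.232) * (3) + (-0.244) * (6)
                   = -1.4430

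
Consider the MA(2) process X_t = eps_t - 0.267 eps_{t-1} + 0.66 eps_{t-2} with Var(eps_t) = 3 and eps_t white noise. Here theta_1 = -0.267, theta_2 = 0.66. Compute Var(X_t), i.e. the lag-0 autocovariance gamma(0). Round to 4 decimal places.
\gamma(0) = 4.5207

For an MA(q) process X_t = eps_t + sum_i theta_i eps_{t-i} with
Var(eps_t) = sigma^2, the variance is
  gamma(0) = sigma^2 * (1 + sum_i theta_i^2).
  sum_i theta_i^2 = (-0.267)^2 + (0.66)^2 = 0.071289 + 0.4356 = 0.506889.
  gamma(0) = 3 * (1 + 0.506889) = 3 * 1.506889 = 4.520667, which rounds to 4.5207.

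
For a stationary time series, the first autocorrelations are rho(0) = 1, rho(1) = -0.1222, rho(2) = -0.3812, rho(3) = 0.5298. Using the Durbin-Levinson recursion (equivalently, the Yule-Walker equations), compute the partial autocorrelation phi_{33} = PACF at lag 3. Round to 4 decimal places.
\phi_{33} = 0.5030

The PACF at lag k is phi_{kk}, the last component of the solution
to the Yule-Walker system G_k phi = r_k where
  (G_k)_{ij} = rho(|i - j|), (r_k)_i = rho(i), i,j = 1..k.
Equivalently, Durbin-Levinson gives phi_{kk} iteratively:
  phi_{11} = rho(1)
  phi_{kk} = [rho(k) - sum_{j=1..k-1} phi_{k-1,j} rho(k-j)]
            / [1 - sum_{j=1..k-1} phi_{k-1,j} rho(j)],
  phi_{k,j} = phi_{k-1,j} - phi_{kk} phi_{k-1,k-j},  j = 1..k-1.
Step k = 1:
  phi_11 = rho(1) = -0.1222.
Step k = 2:
  phi_22 = [rho(2) - phi_11 rho(1)] / [1 - phi_11 rho(1)] = [-0.3812 - (-0.1222)(-0.1222)] / [1 - (-0.1222)(-0.1222)]
         = -0.39613284 / 0.98506716 = -0.402138.
  Update: phi_21 = phi_11 - phi_22 phi_11 = -0.1222 - (-0.402138)(-0.1222) = -0.171341.
Step k = 3:
  phi_33 = [rho(3) - phi_21 rho(2) - phi_22 rho(1)] / [1 - phi_21 rho(1) - phi_22 rho(2)]
    numerator   = 0.5298 - (-0.171341)(-0.3812) - (-0.402138)(-0.1222) = 0.41534346
    denominator = 1 - (-0.171341)(-0.1222) - (-0.402138)(-0.3812) = 0.82576713
  phi_33 = 0.41534346 / 0.82576713 = 0.503.
Therefore phi_{33} = 0.5030.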